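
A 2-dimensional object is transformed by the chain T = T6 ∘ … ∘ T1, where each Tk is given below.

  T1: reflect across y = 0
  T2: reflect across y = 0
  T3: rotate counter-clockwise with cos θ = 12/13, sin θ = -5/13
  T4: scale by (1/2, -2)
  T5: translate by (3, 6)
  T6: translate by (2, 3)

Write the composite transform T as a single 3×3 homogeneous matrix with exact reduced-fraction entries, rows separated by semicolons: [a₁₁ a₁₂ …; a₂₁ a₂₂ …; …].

T = [6/13 5/26 5; 10/13 -24/13 9; 0 0 1]

T1 = [1 0 0; 0 -1 0; 0 0 1]
T2·T1 = [1 0 0; 0 1 0; 0 0 1]
T3·…·T1 = [12/13 5/13 0; -5/13 12/13 0; 0 0 1]
T4·…·T1 = [6/13 5/26 0; 10/13 -24/13 0; 0 0 1]
T5·…·T1 = [6/13 5/26 3; 10/13 -24/13 6; 0 0 1]
T6·…·T1 = [6/13 5/26 5; 10/13 -24/13 9; 0 0 1]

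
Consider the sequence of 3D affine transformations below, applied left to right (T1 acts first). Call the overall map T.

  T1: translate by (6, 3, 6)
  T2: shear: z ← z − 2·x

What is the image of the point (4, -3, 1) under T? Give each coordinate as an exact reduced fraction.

T1 translate by (6, 3, 6): (4, -3, 1) → (10, 0, 7)
T2 shear: z ← z − 2·x: (10, 0, 7) → (10, 0, -13)

T(p) = (10, 0, -13)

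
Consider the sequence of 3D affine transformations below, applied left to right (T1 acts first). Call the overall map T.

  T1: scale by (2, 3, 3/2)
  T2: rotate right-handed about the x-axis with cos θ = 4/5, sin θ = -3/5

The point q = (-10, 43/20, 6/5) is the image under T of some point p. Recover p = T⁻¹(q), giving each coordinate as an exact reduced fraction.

p = (-5, 1/3, 3/2)

T1 = [2 0 0 0; 0 3 0 0; 0 0 3/2 0; 0 0 0 1]
T2·T1 = [2 0 0 0; 0 12/5 9/10 0; 0 -9/5 6/5 0; 0 0 0 1]
det M = 9; M⁻¹ = [1/2 0 0 0; 0 4/15 -1/5 0; 0 2/5 8/15 0; 0 0 0 1]
M⁻¹ · (-10, 43/20, 6/5)ᵀ = (-5, 1/3, 3/2)ᵀ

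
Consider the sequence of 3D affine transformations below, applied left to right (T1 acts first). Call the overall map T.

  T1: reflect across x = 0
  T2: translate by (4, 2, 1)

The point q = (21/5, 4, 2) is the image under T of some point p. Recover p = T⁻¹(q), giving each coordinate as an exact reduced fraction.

T1 = [-1 0 0 0; 0 1 0 0; 0 0 1 0; 0 0 0 1]
T2·T1 = [-1 0 0 4; 0 1 0 2; 0 0 1 1; 0 0 0 1]
det M = -1; M⁻¹ = [-1 0 0 4; 0 1 0 -2; 0 0 1 -1; 0 0 0 1]
M⁻¹ · (21/5, 4, 2)ᵀ = (-1/5, 2, 1)ᵀ

p = (-1/5, 2, 1)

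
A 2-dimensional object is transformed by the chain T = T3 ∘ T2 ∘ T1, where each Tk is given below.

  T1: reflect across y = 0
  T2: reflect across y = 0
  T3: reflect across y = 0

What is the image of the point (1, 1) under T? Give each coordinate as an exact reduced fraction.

T(p) = (1, -1)

T1 reflect across y = 0: (1, 1) → (1, -1)
T2 reflect across y = 0: (1, -1) → (1, 1)
T3 reflect across y = 0: (1, 1) → (1, -1)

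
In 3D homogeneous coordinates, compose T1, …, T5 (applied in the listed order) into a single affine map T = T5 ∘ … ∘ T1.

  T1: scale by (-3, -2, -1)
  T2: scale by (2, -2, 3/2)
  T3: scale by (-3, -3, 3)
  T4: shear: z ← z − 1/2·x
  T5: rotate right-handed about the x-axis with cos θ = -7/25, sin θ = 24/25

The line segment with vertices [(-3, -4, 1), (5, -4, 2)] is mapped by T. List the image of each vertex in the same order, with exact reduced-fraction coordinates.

T1 scale by (-3, -2, -1): (-3, -4, 1) → (9, 8, -1); (5, -4, 2) → (-15, 8, -2)
T2 scale by (2, -2, 3/2): (9, 8, -1) → (18, -16, -3/2); (-15, 8, -2) → (-30, -16, -3)
T3 scale by (-3, -3, 3): (18, -16, -3/2) → (-54, 48, -9/2); (-30, -16, -3) → (90, 48, -9)
T4 shear: z ← z − 1/2·x: (-54, 48, -9/2) → (-54, 48, 45/2); (90, 48, -9) → (90, 48, -54)
T5 rotate right-handed about the x-axis with cos θ = -7/25, sin θ = 24/25: (-54, 48, 45/2) → (-54, -876/25, 1989/50); (90, 48, -54) → (90, 192/5, 306/5)

image vertices: (-54, -876/25, 1989/50), (90, 192/5, 306/5)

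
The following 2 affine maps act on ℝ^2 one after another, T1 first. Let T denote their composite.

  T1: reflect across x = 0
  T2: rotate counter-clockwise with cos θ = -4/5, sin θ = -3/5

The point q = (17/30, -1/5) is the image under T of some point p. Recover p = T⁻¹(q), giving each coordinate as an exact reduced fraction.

p = (1/3, 1/2)

T1 = [-1 0 0; 0 1 0; 0 0 1]
T2·T1 = [4/5 3/5 0; 3/5 -4/5 0; 0 0 1]
det M = -1; M⁻¹ = [4/5 3/5 0; 3/5 -4/5 0; 0 0 1]
M⁻¹ · (17/30, -1/5)ᵀ = (1/3, 1/2)ᵀ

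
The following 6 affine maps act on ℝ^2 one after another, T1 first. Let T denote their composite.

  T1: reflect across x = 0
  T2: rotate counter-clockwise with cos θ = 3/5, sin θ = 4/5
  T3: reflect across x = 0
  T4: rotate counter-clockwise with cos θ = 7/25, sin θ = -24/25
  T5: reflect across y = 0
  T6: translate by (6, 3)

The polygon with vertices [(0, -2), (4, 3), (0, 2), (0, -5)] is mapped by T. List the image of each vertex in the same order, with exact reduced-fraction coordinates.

T1 reflect across x = 0: (0, -2) → (0, -2); (4, 3) → (-4, 3); (0, 2) → (0, 2); (0, -5) → (0, -5)
T2 rotate counter-clockwise with cos θ = 3/5, sin θ = 4/5: (0, -2) → (8/5, -6/5); (-4, 3) → (-24/5, -7/5); (0, 2) → (-8/5, 6/5); (0, -5) → (4, -3)
T3 reflect across x = 0: (8/5, -6/5) → (-8/5, -6/5); (-24/5, -7/5) → (24/5, -7/5); (-8/5, 6/5) → (8/5, 6/5); (4, -3) → (-4, -3)
T4 rotate counter-clockwise with cos θ = 7/25, sin θ = -24/25: (-8/5, -6/5) → (-8/5, 6/5); (24/5, -7/5) → (0, -5); (8/5, 6/5) → (8/5, -6/5); (-4, -3) → (-4, 3)
T5 reflect across y = 0: (-8/5, 6/5) → (-8/5, -6/5); (0, -5) → (0, 5); (8/5, -6/5) → (8/5, 6/5); (-4, 3) → (-4, -3)
T6 translate by (6, 3): (-8/5, -6/5) → (22/5, 9/5); (0, 5) → (6, 8); (8/5, 6/5) → (38/5, 21/5); (-4, -3) → (2, 0)

image vertices: (22/5, 9/5), (6, 8), (38/5, 21/5), (2, 0)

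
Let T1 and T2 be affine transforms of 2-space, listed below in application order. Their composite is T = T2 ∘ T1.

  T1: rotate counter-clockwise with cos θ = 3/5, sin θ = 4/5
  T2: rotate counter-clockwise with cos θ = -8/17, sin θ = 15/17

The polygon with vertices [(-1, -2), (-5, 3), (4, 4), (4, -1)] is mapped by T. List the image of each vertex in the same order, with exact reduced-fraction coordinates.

T1 rotate counter-clockwise with cos θ = 3/5, sin θ = 4/5: (-1, -2) → (1, -2); (-5, 3) → (-27/5, -11/5); (4, 4) → (-4/5, 28/5); (4, -1) → (16/5, 13/5)
T2 rotate counter-clockwise with cos θ = -8/17, sin θ = 15/17: (1, -2) → (22/17, 31/17); (-27/5, -11/5) → (381/85, -317/85); (-4/5, 28/5) → (-388/85, -284/85); (16/5, 13/5) → (-19/5, 8/5)

image vertices: (22/17, 31/17), (381/85, -317/85), (-388/85, -284/85), (-19/5, 8/5)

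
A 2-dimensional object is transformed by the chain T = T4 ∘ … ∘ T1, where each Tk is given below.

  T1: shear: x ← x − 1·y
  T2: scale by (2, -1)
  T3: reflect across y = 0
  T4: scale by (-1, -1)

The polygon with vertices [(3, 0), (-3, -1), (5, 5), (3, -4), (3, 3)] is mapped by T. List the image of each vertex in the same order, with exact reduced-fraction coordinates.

image vertices: (-6, 0), (4, 1), (0, -5), (-14, 4), (0, -3)

T1 shear: x ← x − 1·y: (3, 0) → (3, 0); (-3, -1) → (-2, -1); (5, 5) → (0, 5); (3, -4) → (7, -4); (3, 3) → (0, 3)
T2 scale by (2, -1): (3, 0) → (6, 0); (-2, -1) → (-4, 1); (0, 5) → (0, -5); (7, -4) → (14, 4); (0, 3) → (0, -3)
T3 reflect across y = 0: (6, 0) → (6, 0); (-4, 1) → (-4, -1); (0, -5) → (0, 5); (14, 4) → (14, -4); (0, -3) → (0, 3)
T4 scale by (-1, -1): (6, 0) → (-6, 0); (-4, -1) → (4, 1); (0, 5) → (0, -5); (14, -4) → (-14, 4); (0, 3) → (0, -3)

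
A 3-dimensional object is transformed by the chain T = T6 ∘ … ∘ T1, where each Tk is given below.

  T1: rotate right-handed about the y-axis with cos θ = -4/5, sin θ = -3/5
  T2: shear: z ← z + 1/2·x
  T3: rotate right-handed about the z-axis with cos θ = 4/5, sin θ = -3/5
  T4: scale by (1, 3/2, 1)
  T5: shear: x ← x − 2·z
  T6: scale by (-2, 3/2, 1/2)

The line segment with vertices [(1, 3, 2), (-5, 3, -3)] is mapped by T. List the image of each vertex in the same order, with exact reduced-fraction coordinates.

T1 rotate right-handed about the y-axis with cos θ = -4/5, sin θ = -3/5: (1, 3, 2) → (-2, 3, -1); (-5, 3, -3) → (29/5, 3, -3/5)
T2 shear: z ← z + 1/2·x: (-2, 3, -1) → (-2, 3, -2); (29/5, 3, -3/5) → (29/5, 3, 23/10)
T3 rotate right-handed about the z-axis with cos θ = 4/5, sin θ = -3/5: (-2, 3, -2) → (1/5, 18/5, -2); (29/5, 3, 23/10) → (161/25, -27/25, 23/10)
T4 scale by (1, 3/2, 1): (1/5, 18/5, -2) → (1/5, 27/5, -2); (161/25, -27/25, 23/10) → (161/25, -81/50, 23/10)
T5 shear: x ← x − 2·z: (1/5, 27/5, -2) → (21/5, 27/5, -2); (161/25, -81/50, 23/10) → (46/25, -81/50, 23/10)
T6 scale by (-2, 3/2, 1/2): (21/5, 27/5, -2) → (-42/5, 81/10, -1); (46/25, -81/50, 23/10) → (-92/25, -243/100, 23/20)

image vertices: (-42/5, 81/10, -1), (-92/25, -243/100, 23/20)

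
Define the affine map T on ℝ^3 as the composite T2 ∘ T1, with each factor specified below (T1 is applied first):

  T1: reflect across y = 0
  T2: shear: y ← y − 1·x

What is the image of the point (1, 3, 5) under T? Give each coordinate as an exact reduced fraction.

T1 reflect across y = 0: (1, 3, 5) → (1, -3, 5)
T2 shear: y ← y − 1·x: (1, -3, 5) → (1, -4, 5)

T(p) = (1, -4, 5)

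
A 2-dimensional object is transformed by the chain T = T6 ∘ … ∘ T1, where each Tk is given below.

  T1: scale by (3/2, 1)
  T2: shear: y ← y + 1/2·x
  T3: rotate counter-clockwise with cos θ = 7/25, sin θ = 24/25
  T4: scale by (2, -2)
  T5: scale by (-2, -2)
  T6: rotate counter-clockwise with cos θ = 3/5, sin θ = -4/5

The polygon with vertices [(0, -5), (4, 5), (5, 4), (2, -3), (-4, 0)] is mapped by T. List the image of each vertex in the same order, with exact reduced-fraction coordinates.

T1 scale by (3/2, 1): (0, -5) → (0, -5); (4, 5) → (6, 5); (5, 4) → (15/2, 4); (2, -3) → (3, -3); (-4, 0) → (-6, 0)
T2 shear: y ← y + 1/2·x: (0, -5) → (0, -5); (6, 5) → (6, 8); (15/2, 4) → (15/2, 31/4); (3, -3) → (3, -3/2); (-6, 0) → (-6, -3)
T3 rotate counter-clockwise with cos θ = 7/25, sin θ = 24/25: (0, -5) → (24/5, -7/5); (6, 8) → (-6, 8); (15/2, 31/4) → (-267/50, 937/100); (3, -3/2) → (57/25, 123/50); (-6, -3) → (6/5, -33/5)
T4 scale by (2, -2): (24/5, -7/5) → (48/5, 14/5); (-6, 8) → (-12, -16); (-267/50, 937/100) → (-267/25, -937/50); (57/25, 123/50) → (114/25, -123/25); (6/5, -33/5) → (12/5, 66/5)
T5 scale by (-2, -2): (48/5, 14/5) → (-96/5, -28/5); (-12, -16) → (24, 32); (-267/25, -937/50) → (534/25, 937/25); (114/25, -123/25) → (-228/25, 246/25); (12/5, 66/5) → (-24/5, -132/5)
T6 rotate counter-clockwise with cos θ = 3/5, sin θ = -4/5: (-96/5, -28/5) → (-16, 12); (24, 32) → (40, 0); (534/25, 937/25) → (214/5, 27/5); (-228/25, 246/25) → (12/5, 66/5); (-24/5, -132/5) → (-24, -12)

image vertices: (-16, 12), (40, 0), (214/5, 27/5), (12/5, 66/5), (-24, -12)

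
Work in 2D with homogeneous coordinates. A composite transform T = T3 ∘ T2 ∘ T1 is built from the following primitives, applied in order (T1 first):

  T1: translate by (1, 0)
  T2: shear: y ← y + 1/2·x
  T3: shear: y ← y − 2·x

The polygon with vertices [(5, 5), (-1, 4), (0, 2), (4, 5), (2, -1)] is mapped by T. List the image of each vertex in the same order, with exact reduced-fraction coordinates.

T1 translate by (1, 0): (5, 5) → (6, 5); (-1, 4) → (0, 4); (0, 2) → (1, 2); (4, 5) → (5, 5); (2, -1) → (3, -1)
T2 shear: y ← y + 1/2·x: (6, 5) → (6, 8); (0, 4) → (0, 4); (1, 2) → (1, 5/2); (5, 5) → (5, 15/2); (3, -1) → (3, 1/2)
T3 shear: y ← y − 2·x: (6, 8) → (6, -4); (0, 4) → (0, 4); (1, 5/2) → (1, 1/2); (5, 15/2) → (5, -5/2); (3, 1/2) → (3, -11/2)

image vertices: (6, -4), (0, 4), (1, 1/2), (5, -5/2), (3, -11/2)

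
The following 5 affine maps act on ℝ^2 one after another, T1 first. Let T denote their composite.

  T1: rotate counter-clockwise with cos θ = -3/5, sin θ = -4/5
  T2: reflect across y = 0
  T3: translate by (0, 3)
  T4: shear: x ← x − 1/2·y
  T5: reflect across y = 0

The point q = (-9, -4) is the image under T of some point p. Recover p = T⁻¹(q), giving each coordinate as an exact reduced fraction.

T1 = [-3/5 4/5 0; -4/5 -3/5 0; 0 0 1]
T2·T1 = [-3/5 4/5 0; 4/5 3/5 0; 0 0 1]
T3·…·T1 = [-3/5 4/5 0; 4/5 3/5 3; 0 0 1]
T4·…·T1 = [-1 1/2 -3/2; 4/5 3/5 3; 0 0 1]
T5·…·T1 = [-1 1/2 -3/2; -4/5 -3/5 -3; 0 0 1]
det M = 1; M⁻¹ = [-3/5 -1/2 -12/5; 4/5 -1 -9/5; 0 0 1]
M⁻¹ · (-9, -4)ᵀ = (5, -5)ᵀ

p = (5, -5)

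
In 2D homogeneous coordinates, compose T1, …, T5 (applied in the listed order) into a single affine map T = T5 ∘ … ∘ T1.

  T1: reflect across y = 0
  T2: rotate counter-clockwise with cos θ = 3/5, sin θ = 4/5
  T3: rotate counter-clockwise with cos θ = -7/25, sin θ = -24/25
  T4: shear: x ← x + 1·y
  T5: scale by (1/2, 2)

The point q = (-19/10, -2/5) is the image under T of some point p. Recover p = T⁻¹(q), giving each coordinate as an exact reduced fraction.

p = (-2, 3)

T1 = [1 0 0; 0 -1 0; 0 0 1]
T2·T1 = [3/5 4/5 0; 4/5 -3/5 0; 0 0 1]
T3·…·T1 = [3/5 -4/5 0; -4/5 -3/5 0; 0 0 1]
T4·…·T1 = [-1/5 -7/5 0; -4/5 -3/5 0; 0 0 1]
T5·…·T1 = [-1/10 -7/10 0; -8/5 -6/5 0; 0 0 1]
det M = -1; M⁻¹ = [6/5 -7/10 0; -8/5 1/10 0; 0 0 1]
M⁻¹ · (-19/10, -2/5)ᵀ = (-2, 3)ᵀ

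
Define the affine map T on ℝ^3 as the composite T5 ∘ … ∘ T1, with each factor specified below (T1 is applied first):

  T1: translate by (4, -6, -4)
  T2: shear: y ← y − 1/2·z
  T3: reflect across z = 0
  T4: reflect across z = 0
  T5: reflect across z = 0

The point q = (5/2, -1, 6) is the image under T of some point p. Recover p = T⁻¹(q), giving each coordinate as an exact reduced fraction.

T1 = [1 0 0 4; 0 1 0 -6; 0 0 1 -4; 0 0 0 1]
T2·T1 = [1 0 0 4; 0 1 -1/2 -4; 0 0 1 -4; 0 0 0 1]
T3·…·T1 = [1 0 0 4; 0 1 -1/2 -4; 0 0 -1 4; 0 0 0 1]
T4·…·T1 = [1 0 0 4; 0 1 -1/2 -4; 0 0 1 -4; 0 0 0 1]
T5·…·T1 = [1 0 0 4; 0 1 -1/2 -4; 0 0 -1 4; 0 0 0 1]
det M = -1; M⁻¹ = [1 0 0 -4; 0 1 -1/2 6; 0 0 -1 4; 0 0 0 1]
M⁻¹ · (5/2, -1, 6)ᵀ = (-3/2, 2, -2)ᵀ

p = (-3/2, 2, -2)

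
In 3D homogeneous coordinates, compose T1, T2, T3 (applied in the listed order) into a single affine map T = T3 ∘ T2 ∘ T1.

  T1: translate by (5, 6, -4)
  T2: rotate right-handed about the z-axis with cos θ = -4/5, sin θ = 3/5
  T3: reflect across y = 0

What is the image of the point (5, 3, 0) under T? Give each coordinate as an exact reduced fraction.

T1 translate by (5, 6, -4): (5, 3, 0) → (10, 9, -4)
T2 rotate right-handed about the z-axis with cos θ = -4/5, sin θ = 3/5: (10, 9, -4) → (-67/5, -6/5, -4)
T3 reflect across y = 0: (-67/5, -6/5, -4) → (-67/5, 6/5, -4)

T(p) = (-67/5, 6/5, -4)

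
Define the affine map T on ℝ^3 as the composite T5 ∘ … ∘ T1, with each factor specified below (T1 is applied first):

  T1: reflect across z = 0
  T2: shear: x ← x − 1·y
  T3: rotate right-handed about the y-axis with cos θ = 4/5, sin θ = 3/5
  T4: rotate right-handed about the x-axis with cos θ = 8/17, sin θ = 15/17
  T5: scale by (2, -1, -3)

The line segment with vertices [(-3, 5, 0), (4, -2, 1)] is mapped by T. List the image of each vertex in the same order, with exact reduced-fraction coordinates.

image vertices: (-64/5, 32/17, -1701/85), (42/5, -50/17, 978/85)

T1 reflect across z = 0: (-3, 5, 0) → (-3, 5, 0); (4, -2, 1) → (4, -2, -1)
T2 shear: x ← x − 1·y: (-3, 5, 0) → (-8, 5, 0); (4, -2, -1) → (6, -2, -1)
T3 rotate right-handed about the y-axis with cos θ = 4/5, sin θ = 3/5: (-8, 5, 0) → (-32/5, 5, 24/5); (6, -2, -1) → (21/5, -2, -22/5)
T4 rotate right-handed about the x-axis with cos θ = 8/17, sin θ = 15/17: (-32/5, 5, 24/5) → (-32/5, -32/17, 567/85); (21/5, -2, -22/5) → (21/5, 50/17, -326/85)
T5 scale by (2, -1, -3): (-32/5, -32/17, 567/85) → (-64/5, 32/17, -1701/85); (21/5, 50/17, -326/85) → (42/5, -50/17, 978/85)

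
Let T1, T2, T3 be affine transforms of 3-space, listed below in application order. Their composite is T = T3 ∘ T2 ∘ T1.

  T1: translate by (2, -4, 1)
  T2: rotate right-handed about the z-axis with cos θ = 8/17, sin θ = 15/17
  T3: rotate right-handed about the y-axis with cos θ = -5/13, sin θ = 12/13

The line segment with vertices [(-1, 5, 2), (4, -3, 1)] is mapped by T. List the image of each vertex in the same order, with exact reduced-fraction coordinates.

T1 translate by (2, -4, 1): (-1, 5, 2) → (1, 1, 3); (4, -3, 1) → (6, -7, 2)
T2 rotate right-handed about the z-axis with cos θ = 8/17, sin θ = 15/17: (1, 1, 3) → (-7/17, 23/17, 3); (6, -7, 2) → (9, 2, 2)
T3 rotate right-handed about the y-axis with cos θ = -5/13, sin θ = 12/13: (-7/17, 23/17, 3) → (647/221, 23/17, -171/221); (9, 2, 2) → (-21/13, 2, -118/13)

image vertices: (647/221, 23/17, -171/221), (-21/13, 2, -118/13)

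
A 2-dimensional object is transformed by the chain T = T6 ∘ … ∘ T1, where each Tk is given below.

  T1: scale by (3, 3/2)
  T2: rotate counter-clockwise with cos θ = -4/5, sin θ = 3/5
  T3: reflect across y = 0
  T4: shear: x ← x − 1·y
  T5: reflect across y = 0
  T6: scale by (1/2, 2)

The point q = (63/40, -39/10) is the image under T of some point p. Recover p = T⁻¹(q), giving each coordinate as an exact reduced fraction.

p = (-7/4, -1)

T1 = [3 0 0; 0 3/2 0; 0 0 1]
T2·T1 = [-12/5 -9/10 0; 9/5 -6/5 0; 0 0 1]
T3·…·T1 = [-12/5 -9/10 0; -9/5 6/5 0; 0 0 1]
T4·…·T1 = [-3/5 -21/10 0; -9/5 6/5 0; 0 0 1]
T5·…·T1 = [-3/5 -21/10 0; 9/5 -6/5 0; 0 0 1]
T6·…·T1 = [-3/10 -21/20 0; 18/5 -12/5 0; 0 0 1]
det M = 9/2; M⁻¹ = [-8/15 7/30 0; -4/5 -1/15 0; 0 0 1]
M⁻¹ · (63/40, -39/10)ᵀ = (-7/4, -1)ᵀ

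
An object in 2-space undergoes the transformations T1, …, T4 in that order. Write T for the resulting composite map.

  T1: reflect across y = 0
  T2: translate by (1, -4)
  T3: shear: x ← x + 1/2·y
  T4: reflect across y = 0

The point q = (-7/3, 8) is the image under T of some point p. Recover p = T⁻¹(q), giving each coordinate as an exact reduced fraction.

T1 = [1 0 0; 0 -1 0; 0 0 1]
T2·T1 = [1 0 1; 0 -1 -4; 0 0 1]
T3·…·T1 = [1 -1/2 -1; 0 -1 -4; 0 0 1]
T4·…·T1 = [1 -1/2 -1; 0 1 4; 0 0 1]
det M = 1; M⁻¹ = [1 1/2 -1; 0 1 -4; 0 0 1]
M⁻¹ · (-7/3, 8)ᵀ = (2/3, 4)ᵀ

p = (2/3, 4)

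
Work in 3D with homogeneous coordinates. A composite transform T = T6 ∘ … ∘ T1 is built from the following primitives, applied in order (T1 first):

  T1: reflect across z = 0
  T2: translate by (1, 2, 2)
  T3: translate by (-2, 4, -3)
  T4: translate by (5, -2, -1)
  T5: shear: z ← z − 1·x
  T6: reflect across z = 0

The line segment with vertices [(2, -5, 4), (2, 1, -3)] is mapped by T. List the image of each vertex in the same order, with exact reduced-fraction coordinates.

image vertices: (6, -1, 12), (6, 5, 5)

T1 reflect across z = 0: (2, -5, 4) → (2, -5, -4); (2, 1, -3) → (2, 1, 3)
T2 translate by (1, 2, 2): (2, -5, -4) → (3, -3, -2); (2, 1, 3) → (3, 3, 5)
T3 translate by (-2, 4, -3): (3, -3, -2) → (1, 1, -5); (3, 3, 5) → (1, 7, 2)
T4 translate by (5, -2, -1): (1, 1, -5) → (6, -1, -6); (1, 7, 2) → (6, 5, 1)
T5 shear: z ← z − 1·x: (6, -1, -6) → (6, -1, -12); (6, 5, 1) → (6, 5, -5)
T6 reflect across z = 0: (6, -1, -12) → (6, -1, 12); (6, 5, -5) → (6, 5, 5)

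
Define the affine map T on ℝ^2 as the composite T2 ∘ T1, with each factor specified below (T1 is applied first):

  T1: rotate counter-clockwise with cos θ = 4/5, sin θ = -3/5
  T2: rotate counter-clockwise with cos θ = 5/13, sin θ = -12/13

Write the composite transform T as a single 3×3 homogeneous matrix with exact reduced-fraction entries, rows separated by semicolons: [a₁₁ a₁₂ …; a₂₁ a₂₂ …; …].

T = [-16/65 63/65 0; -63/65 -16/65 0; 0 0 1]

T1 = [4/5 3/5 0; -3/5 4/5 0; 0 0 1]
T2·T1 = [-16/65 63/65 0; -63/65 -16/65 0; 0 0 1]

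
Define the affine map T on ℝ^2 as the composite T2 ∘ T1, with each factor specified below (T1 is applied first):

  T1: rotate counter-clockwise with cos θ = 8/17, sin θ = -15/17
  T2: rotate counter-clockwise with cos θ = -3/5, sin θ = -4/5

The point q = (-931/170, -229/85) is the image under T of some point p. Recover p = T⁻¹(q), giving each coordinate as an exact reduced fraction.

p = (5, 7/2)

T1 = [8/17 15/17 0; -15/17 8/17 0; 0 0 1]
T2·T1 = [-84/85 -13/85 0; 13/85 -84/85 0; 0 0 1]
det M = 1; M⁻¹ = [-84/85 13/85 0; -13/85 -84/85 0; 0 0 1]
M⁻¹ · (-931/170, -229/85)ᵀ = (5, 7/2)ᵀ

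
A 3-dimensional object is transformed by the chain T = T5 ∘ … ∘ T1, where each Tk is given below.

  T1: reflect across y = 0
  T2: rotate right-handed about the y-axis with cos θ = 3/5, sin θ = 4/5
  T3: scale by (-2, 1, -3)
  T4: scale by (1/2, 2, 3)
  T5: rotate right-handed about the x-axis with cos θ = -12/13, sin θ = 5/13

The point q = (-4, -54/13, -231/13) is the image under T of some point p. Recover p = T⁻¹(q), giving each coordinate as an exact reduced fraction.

T1 = [1 0 0 0; 0 -1 0 0; 0 0 1 0; 0 0 0 1]
T2·T1 = [3/5 0 4/5 0; 0 -1 0 0; -4/5 0 3/5 0; 0 0 0 1]
T3·…·T1 = [-6/5 0 -8/5 0; 0 -1 0 0; 12/5 0 -9/5 0; 0 0 0 1]
T4·…·T1 = [-3/5 0 -4/5 0; 0 -2 0 0; 36/5 0 -27/5 0; 0 0 0 1]
T5·…·T1 = [-3/5 0 -4/5 0; -36/13 24/13 27/13 0; -432/65 -10/13 324/65 0; 0 0 0 1]
det M = -18; M⁻¹ = [-3/5 -4/117 -16/195 0; 0 6/13 -5/26 0; -4/5 1/39 4/65 0; 0 0 0 1]
M⁻¹ · (-4, -54/13, -231/13)ᵀ = (4, 3/2, 2)ᵀ

p = (4, 3/2, 2)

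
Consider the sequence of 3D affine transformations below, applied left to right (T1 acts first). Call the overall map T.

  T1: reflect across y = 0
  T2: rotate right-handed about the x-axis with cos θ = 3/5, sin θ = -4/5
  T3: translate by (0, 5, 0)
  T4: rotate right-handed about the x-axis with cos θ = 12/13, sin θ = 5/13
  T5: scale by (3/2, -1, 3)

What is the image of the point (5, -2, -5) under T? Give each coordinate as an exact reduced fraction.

T1 reflect across y = 0: (5, -2, -5) → (5, 2, -5)
T2 rotate right-handed about the x-axis with cos θ = 3/5, sin θ = -4/5: (5, 2, -5) → (5, -14/5, -23/5)
T3 translate by (0, 5, 0): (5, -14/5, -23/5) → (5, 11/5, -23/5)
T4 rotate right-handed about the x-axis with cos θ = 12/13, sin θ = 5/13: (5, 11/5, -23/5) → (5, 19/5, -17/5)
T5 scale by (3/2, -1, 3): (5, 19/5, -17/5) → (15/2, -19/5, -51/5)

T(p) = (15/2, -19/5, -51/5)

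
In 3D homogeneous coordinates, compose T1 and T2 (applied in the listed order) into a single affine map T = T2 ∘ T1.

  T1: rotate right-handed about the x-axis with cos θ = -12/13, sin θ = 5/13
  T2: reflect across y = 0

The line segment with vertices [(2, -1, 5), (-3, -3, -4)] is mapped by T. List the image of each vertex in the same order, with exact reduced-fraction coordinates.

T1 rotate right-handed about the x-axis with cos θ = -12/13, sin θ = 5/13: (2, -1, 5) → (2, -1, -5); (-3, -3, -4) → (-3, 56/13, 33/13)
T2 reflect across y = 0: (2, -1, -5) → (2, 1, -5); (-3, 56/13, 33/13) → (-3, -56/13, 33/13)

image vertices: (2, 1, -5), (-3, -56/13, 33/13)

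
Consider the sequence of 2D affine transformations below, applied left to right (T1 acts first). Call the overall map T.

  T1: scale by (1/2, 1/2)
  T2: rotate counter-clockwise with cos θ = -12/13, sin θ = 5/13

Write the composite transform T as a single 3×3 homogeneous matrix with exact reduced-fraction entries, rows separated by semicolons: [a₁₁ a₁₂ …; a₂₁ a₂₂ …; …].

T = [-6/13 -5/26 0; 5/26 -6/13 0; 0 0 1]

T1 = [1/2 0 0; 0 1/2 0; 0 0 1]
T2·T1 = [-6/13 -5/26 0; 5/26 -6/13 0; 0 0 1]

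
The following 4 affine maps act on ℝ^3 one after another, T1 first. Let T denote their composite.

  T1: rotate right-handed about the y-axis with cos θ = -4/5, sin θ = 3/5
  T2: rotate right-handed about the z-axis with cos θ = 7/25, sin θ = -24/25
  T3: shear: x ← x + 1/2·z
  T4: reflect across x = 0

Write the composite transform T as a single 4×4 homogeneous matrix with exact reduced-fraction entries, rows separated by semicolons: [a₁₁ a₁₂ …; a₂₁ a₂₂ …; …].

T1 = [-4/5 0 3/5 0; 0 1 0 0; -3/5 0 -4/5 0; 0 0 0 1]
T2·T1 = [-28/125 24/25 21/125 0; 96/125 7/25 -72/125 0; -3/5 0 -4/5 0; 0 0 0 1]
T3·…·T1 = [-131/250 24/25 -29/125 0; 96/125 7/25 -72/125 0; -3/5 0 -4/5 0; 0 0 0 1]
T4·…·T1 = [131/250 -24/25 29/125 0; 96/125 7/25 -72/125 0; -3/5 0 -4/5 0; 0 0 0 1]

T = [131/250 -24/25 29/125 0; 96/125 7/25 -72/125 0; -3/5 0 -4/5 0; 0 0 0 1]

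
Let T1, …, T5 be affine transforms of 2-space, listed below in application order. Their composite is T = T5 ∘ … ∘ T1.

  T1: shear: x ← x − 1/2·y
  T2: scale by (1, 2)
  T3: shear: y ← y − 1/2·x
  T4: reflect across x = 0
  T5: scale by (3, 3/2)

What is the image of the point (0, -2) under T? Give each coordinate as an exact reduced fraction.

T(p) = (-3, -27/4)

T1 shear: x ← x − 1/2·y: (0, -2) → (1, -2)
T2 scale by (1, 2): (1, -2) → (1, -4)
T3 shear: y ← y − 1/2·x: (1, -4) → (1, -9/2)
T4 reflect across x = 0: (1, -9/2) → (-1, -9/2)
T5 scale by (3, 3/2): (-1, -9/2) → (-3, -27/4)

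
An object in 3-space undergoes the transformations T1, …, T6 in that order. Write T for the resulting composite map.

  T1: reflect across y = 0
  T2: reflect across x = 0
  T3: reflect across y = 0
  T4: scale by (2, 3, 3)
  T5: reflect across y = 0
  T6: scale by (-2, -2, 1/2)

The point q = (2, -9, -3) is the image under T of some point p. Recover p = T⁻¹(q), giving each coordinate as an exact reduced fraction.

T1 = [1 0 0 0; 0 -1 0 0; 0 0 1 0; 0 0 0 1]
T2·T1 = [-1 0 0 0; 0 -1 0 0; 0 0 1 0; 0 0 0 1]
T3·…·T1 = [-1 0 0 0; 0 1 0 0; 0 0 1 0; 0 0 0 1]
T4·…·T1 = [-2 0 0 0; 0 3 0 0; 0 0 3 0; 0 0 0 1]
T5·…·T1 = [-2 0 0 0; 0 -3 0 0; 0 0 3 0; 0 0 0 1]
T6·…·T1 = [4 0 0 0; 0 6 0 0; 0 0 3/2 0; 0 0 0 1]
det M = 36; M⁻¹ = [1/4 0 0 0; 0 1/6 0 0; 0 0 2/3 0; 0 0 0 1]
M⁻¹ · (2, -9, -3)ᵀ = (1/2, -3/2, -2)ᵀ

p = (1/2, -3/2, -2)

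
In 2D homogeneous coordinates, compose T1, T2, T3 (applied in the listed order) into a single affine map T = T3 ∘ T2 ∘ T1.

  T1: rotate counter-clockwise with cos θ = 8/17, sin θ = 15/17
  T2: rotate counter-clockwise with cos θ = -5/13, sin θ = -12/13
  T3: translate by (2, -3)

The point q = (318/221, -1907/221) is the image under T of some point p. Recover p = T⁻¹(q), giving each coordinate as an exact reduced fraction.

T1 = [8/17 -15/17 0; 15/17 8/17 0; 0 0 1]
T2·T1 = [140/221 171/221 0; -171/221 140/221 0; 0 0 1]
T3·…·T1 = [140/221 171/221 2; -171/221 140/221 -3; 0 0 1]
det M = 1; M⁻¹ = [140/221 -171/221 -61/17; 171/221 140/221 6/17; 0 0 1]
M⁻¹ · (318/221, -1907/221)ᵀ = (4, -4)ᵀ

p = (4, -4)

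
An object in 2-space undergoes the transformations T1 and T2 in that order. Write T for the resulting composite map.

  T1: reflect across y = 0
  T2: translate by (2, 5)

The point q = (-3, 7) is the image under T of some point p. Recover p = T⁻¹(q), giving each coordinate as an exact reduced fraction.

T1 = [1 0 0; 0 -1 0; 0 0 1]
T2·T1 = [1 0 2; 0 -1 5; 0 0 1]
det M = -1; M⁻¹ = [1 0 -2; 0 -1 5; 0 0 1]
M⁻¹ · (-3, 7)ᵀ = (-5, -2)ᵀ

p = (-5, -2)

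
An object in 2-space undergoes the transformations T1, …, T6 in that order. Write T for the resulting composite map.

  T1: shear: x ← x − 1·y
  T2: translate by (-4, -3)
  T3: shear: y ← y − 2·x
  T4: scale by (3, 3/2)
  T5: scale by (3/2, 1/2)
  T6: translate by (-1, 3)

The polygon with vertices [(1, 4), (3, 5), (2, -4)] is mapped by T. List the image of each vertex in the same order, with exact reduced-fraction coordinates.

image vertices: (-65/2, 57/4), (-28, 27/2), (8, -21/4)

T1 shear: x ← x − 1·y: (1, 4) → (-3, 4); (3, 5) → (-2, 5); (2, -4) → (6, -4)
T2 translate by (-4, -3): (-3, 4) → (-7, 1); (-2, 5) → (-6, 2); (6, -4) → (2, -7)
T3 shear: y ← y − 2·x: (-7, 1) → (-7, 15); (-6, 2) → (-6, 14); (2, -7) → (2, -11)
T4 scale by (3, 3/2): (-7, 15) → (-21, 45/2); (-6, 14) → (-18, 21); (2, -11) → (6, -33/2)
T5 scale by (3/2, 1/2): (-21, 45/2) → (-63/2, 45/4); (-18, 21) → (-27, 21/2); (6, -33/2) → (9, -33/4)
T6 translate by (-1, 3): (-63/2, 45/4) → (-65/2, 57/4); (-27, 21/2) → (-28, 27/2); (9, -33/4) → (8, -21/4)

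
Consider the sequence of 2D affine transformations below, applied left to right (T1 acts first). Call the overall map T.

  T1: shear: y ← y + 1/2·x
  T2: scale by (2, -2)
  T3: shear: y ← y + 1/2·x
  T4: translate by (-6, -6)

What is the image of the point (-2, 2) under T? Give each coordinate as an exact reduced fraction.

T(p) = (-10, -10)

T1 shear: y ← y + 1/2·x: (-2, 2) → (-2, 1)
T2 scale by (2, -2): (-2, 1) → (-4, -2)
T3 shear: y ← y + 1/2·x: (-4, -2) → (-4, -4)
T4 translate by (-6, -6): (-4, -4) → (-10, -10)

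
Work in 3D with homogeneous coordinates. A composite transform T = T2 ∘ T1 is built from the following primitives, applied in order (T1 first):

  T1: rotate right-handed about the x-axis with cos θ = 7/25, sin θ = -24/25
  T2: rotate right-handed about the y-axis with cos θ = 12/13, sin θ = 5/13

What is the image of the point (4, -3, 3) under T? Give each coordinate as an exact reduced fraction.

T(p) = (333/65, 51/25, 616/325)

T1 rotate right-handed about the x-axis with cos θ = 7/25, sin θ = -24/25: (4, -3, 3) → (4, 51/25, 93/25)
T2 rotate right-handed about the y-axis with cos θ = 12/13, sin θ = 5/13: (4, 51/25, 93/25) → (333/65, 51/25, 616/325)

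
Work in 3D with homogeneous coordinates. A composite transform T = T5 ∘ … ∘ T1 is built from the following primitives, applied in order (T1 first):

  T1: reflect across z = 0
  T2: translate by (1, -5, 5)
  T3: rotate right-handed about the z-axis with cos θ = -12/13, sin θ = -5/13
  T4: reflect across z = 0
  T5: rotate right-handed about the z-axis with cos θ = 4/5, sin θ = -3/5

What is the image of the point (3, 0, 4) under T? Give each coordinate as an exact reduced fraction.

T(p) = (-172/65, 379/65, -1)

T1 reflect across z = 0: (3, 0, 4) → (3, 0, -4)
T2 translate by (1, -5, 5): (3, 0, -4) → (4, -5, 1)
T3 rotate right-handed about the z-axis with cos θ = -12/13, sin θ = -5/13: (4, -5, 1) → (-73/13, 40/13, 1)
T4 reflect across z = 0: (-73/13, 40/13, 1) → (-73/13, 40/13, -1)
T5 rotate right-handed about the z-axis with cos θ = 4/5, sin θ = -3/5: (-73/13, 40/13, -1) → (-172/65, 379/65, -1)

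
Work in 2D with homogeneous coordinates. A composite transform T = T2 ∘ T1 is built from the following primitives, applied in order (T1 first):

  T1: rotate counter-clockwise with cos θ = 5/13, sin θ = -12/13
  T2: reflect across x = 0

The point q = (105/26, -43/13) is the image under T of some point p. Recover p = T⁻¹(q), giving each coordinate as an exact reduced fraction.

T1 = [5/13 12/13 0; -12/13 5/13 0; 0 0 1]
T2·T1 = [-5/13 -12/13 0; -12/13 5/13 0; 0 0 1]
det M = -1; M⁻¹ = [-5/13 -12/13 0; -12/13 5/13 0; 0 0 1]
M⁻¹ · (105/26, -43/13)ᵀ = (3/2, -5)ᵀ

p = (3/2, -5)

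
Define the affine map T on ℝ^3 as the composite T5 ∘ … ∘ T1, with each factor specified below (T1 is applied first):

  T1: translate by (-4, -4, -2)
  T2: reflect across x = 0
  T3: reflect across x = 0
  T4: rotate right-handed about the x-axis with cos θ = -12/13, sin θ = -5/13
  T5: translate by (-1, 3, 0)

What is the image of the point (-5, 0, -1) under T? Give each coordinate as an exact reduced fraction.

T(p) = (-10, 72/13, 56/13)

T1 translate by (-4, -4, -2): (-5, 0, -1) → (-9, -4, -3)
T2 reflect across x = 0: (-9, -4, -3) → (9, -4, -3)
T3 reflect across x = 0: (9, -4, -3) → (-9, -4, -3)
T4 rotate right-handed about the x-axis with cos θ = -12/13, sin θ = -5/13: (-9, -4, -3) → (-9, 33/13, 56/13)
T5 translate by (-1, 3, 0): (-9, 33/13, 56/13) → (-10, 72/13, 56/13)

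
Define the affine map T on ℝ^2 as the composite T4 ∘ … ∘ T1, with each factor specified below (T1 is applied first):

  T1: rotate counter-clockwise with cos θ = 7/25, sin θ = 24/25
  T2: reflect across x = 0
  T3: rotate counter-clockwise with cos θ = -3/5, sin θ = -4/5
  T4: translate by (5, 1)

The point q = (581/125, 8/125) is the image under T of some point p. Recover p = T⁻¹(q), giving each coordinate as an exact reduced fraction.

p = (0, 1)

T1 = [7/25 -24/25 0; 24/25 7/25 0; 0 0 1]
T2·T1 = [-7/25 24/25 0; 24/25 7/25 0; 0 0 1]
T3·…·T1 = [117/125 -44/125 0; -44/125 -117/125 0; 0 0 1]
T4·…·T1 = [117/125 -44/125 5; -44/125 -117/125 1; 0 0 1]
det M = -1; M⁻¹ = [117/125 -44/125 -541/125; -44/125 -117/125 337/125; 0 0 1]
M⁻¹ · (581/125, 8/125)ᵀ = (0, 1)ᵀ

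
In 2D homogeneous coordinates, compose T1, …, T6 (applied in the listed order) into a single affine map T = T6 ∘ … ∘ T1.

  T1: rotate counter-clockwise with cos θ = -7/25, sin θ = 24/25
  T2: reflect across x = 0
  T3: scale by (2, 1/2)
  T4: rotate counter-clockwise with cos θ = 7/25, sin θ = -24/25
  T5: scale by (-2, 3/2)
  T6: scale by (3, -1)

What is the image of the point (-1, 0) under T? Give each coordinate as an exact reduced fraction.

T1 rotate counter-clockwise with cos θ = -7/25, sin θ = 24/25: (-1, 0) → (7/25, -24/25)
T2 reflect across x = 0: (7/25, -24/25) → (-7/25, -24/25)
T3 scale by (2, 1/2): (-7/25, -24/25) → (-14/25, -12/25)
T4 rotate counter-clockwise with cos θ = 7/25, sin θ = -24/25: (-14/25, -12/25) → (-386/625, 252/625)
T5 scale by (-2, 3/2): (-386/625, 252/625) → (772/625, 378/625)
T6 scale by (3, -1): (772/625, 378/625) → (2316/625, -378/625)

T(p) = (2316/625, -378/625)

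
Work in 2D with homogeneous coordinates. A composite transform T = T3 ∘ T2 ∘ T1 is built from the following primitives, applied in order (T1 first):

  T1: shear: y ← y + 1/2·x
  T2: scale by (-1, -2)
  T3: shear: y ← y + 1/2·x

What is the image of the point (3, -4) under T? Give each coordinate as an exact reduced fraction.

T(p) = (-3, 7/2)

T1 shear: y ← y + 1/2·x: (3, -4) → (3, -5/2)
T2 scale by (-1, -2): (3, -5/2) → (-3, 5)
T3 shear: y ← y + 1/2·x: (-3, 5) → (-3, 7/2)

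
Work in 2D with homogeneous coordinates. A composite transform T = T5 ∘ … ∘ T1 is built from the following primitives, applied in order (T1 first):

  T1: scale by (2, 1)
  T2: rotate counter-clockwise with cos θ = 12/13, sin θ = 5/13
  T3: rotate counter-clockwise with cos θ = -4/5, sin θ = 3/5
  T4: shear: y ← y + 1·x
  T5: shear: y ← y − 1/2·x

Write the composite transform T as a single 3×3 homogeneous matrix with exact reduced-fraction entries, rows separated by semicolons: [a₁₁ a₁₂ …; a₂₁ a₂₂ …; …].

T1 = [2 0 0; 0 1 0; 0 0 1]
T2·T1 = [24/13 -5/13 0; 10/13 12/13 0; 0 0 1]
T3·…·T1 = [-126/65 -16/65 0; 32/65 -63/65 0; 0 0 1]
T4·…·T1 = [-126/65 -16/65 0; -94/65 -79/65 0; 0 0 1]
T5·…·T1 = [-126/65 -16/65 0; -31/65 -71/65 0; 0 0 1]

T = [-126/65 -16/65 0; -31/65 -71/65 0; 0 0 1]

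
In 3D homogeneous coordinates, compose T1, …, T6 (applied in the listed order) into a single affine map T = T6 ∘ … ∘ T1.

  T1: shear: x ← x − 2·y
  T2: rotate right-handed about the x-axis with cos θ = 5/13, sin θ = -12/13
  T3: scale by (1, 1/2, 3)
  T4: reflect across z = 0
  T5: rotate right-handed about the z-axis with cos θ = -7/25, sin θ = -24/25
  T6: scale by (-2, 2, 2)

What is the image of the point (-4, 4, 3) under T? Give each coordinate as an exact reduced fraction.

T1 shear: x ← x − 2·y: (-4, 4, 3) → (-12, 4, 3)
T2 rotate right-handed about the x-axis with cos θ = 5/13, sin θ = -12/13: (-12, 4, 3) → (-12, 56/13, -33/13)
T3 scale by (1, 1/2, 3): (-12, 56/13, -33/13) → (-12, 28/13, -99/13)
T4 reflect across z = 0: (-12, 28/13, -99/13) → (-12, 28/13, 99/13)
T5 rotate right-handed about the z-axis with cos θ = -7/25, sin θ = -24/25: (-12, 28/13, 99/13) → (1764/325, 3548/325, 99/13)
T6 scale by (-2, 2, 2): (1764/325, 3548/325, 99/13) → (-3528/325, 7096/325, 198/13)

T(p) = (-3528/325, 7096/325, 198/13)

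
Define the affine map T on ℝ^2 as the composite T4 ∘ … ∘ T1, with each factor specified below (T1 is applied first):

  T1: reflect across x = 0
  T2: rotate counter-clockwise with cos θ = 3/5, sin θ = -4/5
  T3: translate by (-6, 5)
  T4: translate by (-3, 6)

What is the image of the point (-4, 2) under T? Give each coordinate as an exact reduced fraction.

T1 reflect across x = 0: (-4, 2) → (4, 2)
T2 rotate counter-clockwise with cos θ = 3/5, sin θ = -4/5: (4, 2) → (4, -2)
T3 translate by (-6, 5): (4, -2) → (-2, 3)
T4 translate by (-3, 6): (-2, 3) → (-5, 9)

T(p) = (-5, 9)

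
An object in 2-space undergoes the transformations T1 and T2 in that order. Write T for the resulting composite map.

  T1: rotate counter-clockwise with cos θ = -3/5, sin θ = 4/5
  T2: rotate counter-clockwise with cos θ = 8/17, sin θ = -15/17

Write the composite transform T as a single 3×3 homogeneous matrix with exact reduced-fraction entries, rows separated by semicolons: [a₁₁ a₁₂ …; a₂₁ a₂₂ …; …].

T = [36/85 -77/85 0; 77/85 36/85 0; 0 0 1]

T1 = [-3/5 -4/5 0; 4/5 -3/5 0; 0 0 1]
T2·T1 = [36/85 -77/85 0; 77/85 36/85 0; 0 0 1]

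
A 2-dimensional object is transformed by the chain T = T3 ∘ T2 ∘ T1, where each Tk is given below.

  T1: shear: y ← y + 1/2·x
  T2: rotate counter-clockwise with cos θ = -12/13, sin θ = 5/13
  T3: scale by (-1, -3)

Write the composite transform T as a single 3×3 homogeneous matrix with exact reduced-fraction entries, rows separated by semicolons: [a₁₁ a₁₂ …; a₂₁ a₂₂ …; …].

T = [29/26 5/13 0; 3/13 36/13 0; 0 0 1]

T1 = [1 0 0; 1/2 1 0; 0 0 1]
T2·T1 = [-29/26 -5/13 0; -1/13 -12/13 0; 0 0 1]
T3·…·T1 = [29/26 5/13 0; 3/13 36/13 0; 0 0 1]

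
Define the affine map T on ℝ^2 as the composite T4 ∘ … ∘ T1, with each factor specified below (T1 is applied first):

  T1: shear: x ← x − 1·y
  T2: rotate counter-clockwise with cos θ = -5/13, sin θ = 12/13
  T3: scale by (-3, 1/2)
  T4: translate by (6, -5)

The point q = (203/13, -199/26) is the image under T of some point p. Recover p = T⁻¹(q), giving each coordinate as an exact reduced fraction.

p = (4/3, 5)

T1 = [1 -1 0; 0 1 0; 0 0 1]
T2·T1 = [-5/13 -7/13 0; 12/13 -17/13 0; 0 0 1]
T3·…·T1 = [15/13 21/13 0; 6/13 -17/26 0; 0 0 1]
T4·…·T1 = [15/13 21/13 6; 6/13 -17/26 -5; 0 0 1]
det M = -3/2; M⁻¹ = [17/39 14/13 36/13; 4/13 -10/13 -74/13; 0 0 1]
M⁻¹ · (203/13, -199/26)ᵀ = (4/3, 5)ᵀ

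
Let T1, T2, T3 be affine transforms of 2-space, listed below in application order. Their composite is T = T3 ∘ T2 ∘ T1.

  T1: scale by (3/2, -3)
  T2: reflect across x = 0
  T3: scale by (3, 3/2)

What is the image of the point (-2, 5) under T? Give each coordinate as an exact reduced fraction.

T1 scale by (3/2, -3): (-2, 5) → (-3, -15)
T2 reflect across x = 0: (-3, -15) → (3, -15)
T3 scale by (3, 3/2): (3, -15) → (9, -45/2)

T(p) = (9, -45/2)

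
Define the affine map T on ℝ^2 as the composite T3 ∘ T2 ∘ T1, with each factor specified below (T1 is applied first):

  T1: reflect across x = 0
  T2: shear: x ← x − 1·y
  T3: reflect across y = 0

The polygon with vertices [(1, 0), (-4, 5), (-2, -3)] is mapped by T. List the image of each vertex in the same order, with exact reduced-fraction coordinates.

T1 reflect across x = 0: (1, 0) → (-1, 0); (-4, 5) → (4, 5); (-2, -3) → (2, -3)
T2 shear: x ← x − 1·y: (-1, 0) → (-1, 0); (4, 5) → (-1, 5); (2, -3) → (5, -3)
T3 reflect across y = 0: (-1, 0) → (-1, 0); (-1, 5) → (-1, -5); (5, -3) → (5, 3)

image vertices: (-1, 0), (-1, -5), (5, 3)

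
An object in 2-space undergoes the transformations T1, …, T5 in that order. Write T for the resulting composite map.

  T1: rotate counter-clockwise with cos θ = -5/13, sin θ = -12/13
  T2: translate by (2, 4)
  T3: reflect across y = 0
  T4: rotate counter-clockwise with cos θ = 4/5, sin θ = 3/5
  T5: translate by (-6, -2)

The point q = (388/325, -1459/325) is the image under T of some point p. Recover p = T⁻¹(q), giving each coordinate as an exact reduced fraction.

p = (-3, 6/5)

T1 = [-5/13 12/13 0; -12/13 -5/13 0; 0 0 1]
T2·T1 = [-5/13 12/13 2; -12/13 -5/13 4; 0 0 1]
T3·…·T1 = [-5/13 12/13 2; 12/13 5/13 -4; 0 0 1]
T4·…·T1 = [-56/65 33/65 4; 33/65 56/65 -2; 0 0 1]
T5·…·T1 = [-56/65 33/65 -2; 33/65 56/65 -4; 0 0 1]
det M = -1; M⁻¹ = [-56/65 33/65 4/13; 33/65 56/65 58/13; 0 0 1]
M⁻¹ · (388/325, -1459/325)ᵀ = (-3, 6/5)ᵀ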